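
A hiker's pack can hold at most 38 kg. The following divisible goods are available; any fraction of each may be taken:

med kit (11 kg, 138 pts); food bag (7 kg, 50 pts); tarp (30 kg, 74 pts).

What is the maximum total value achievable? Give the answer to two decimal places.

Take in order of value per unit:
- med kit (138/11 per unit): all 11 → value 138, running total 138.00
- food bag (50/7 per unit): all 7 → value 50, running total 188.00
- tarp (74/30 per unit): 20 of 30 → value 20×74/30 = 49.3333, running total 237.33
Total 237.33.

237.33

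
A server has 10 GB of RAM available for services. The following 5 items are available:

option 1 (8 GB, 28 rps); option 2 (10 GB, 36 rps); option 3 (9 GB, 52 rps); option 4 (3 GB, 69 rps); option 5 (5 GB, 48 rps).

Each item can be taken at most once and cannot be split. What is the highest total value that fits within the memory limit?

This is a 0/1 knapsack; check combinations near the capacity.
- option 4+option 5: memory 3+5=8, value 69+48=117
- option 4: memory 3, value 69
- option 3: memory 9, value 52
- option 5: memory 5, value 48
- option 2: memory 10, value 36
Best: 117 rps.

117 rps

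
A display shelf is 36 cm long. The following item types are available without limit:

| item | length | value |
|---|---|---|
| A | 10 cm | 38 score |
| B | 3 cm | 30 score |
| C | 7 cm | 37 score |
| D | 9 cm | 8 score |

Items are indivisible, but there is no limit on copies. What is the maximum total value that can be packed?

Best value-per-unit is B at 30/3, and filling with it alone uses length 12×3=36. No mix of the others beats 12×30 = 360.

360 score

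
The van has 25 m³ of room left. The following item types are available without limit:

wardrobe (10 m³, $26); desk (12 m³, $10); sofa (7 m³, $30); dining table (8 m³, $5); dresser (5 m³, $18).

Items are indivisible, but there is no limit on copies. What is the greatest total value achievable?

$96

Best value-per-unit is sofa at 30/7; filling with it alone gives 3×30 = 90.
Optimal mix: 2×sofa + 2×dresser → volume 24, value 96.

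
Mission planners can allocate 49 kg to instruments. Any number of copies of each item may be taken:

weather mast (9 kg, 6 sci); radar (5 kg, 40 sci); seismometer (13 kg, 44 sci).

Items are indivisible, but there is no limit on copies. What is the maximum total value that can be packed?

Best value-per-unit is radar at 40/5, and filling with it alone uses mass 9×5=45. No mix of the others beats 9×40 = 360.

360 sci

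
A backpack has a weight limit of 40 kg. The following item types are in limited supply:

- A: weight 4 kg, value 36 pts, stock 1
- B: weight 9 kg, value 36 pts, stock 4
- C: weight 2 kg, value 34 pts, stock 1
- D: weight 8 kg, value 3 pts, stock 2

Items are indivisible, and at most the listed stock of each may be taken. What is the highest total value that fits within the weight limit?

Best selections within weight 40 and stock limits:
- 1×A + 4×B: weight 40, value 180
- 1×A + 3×B + 1×C: weight 33, value 178
- 4×B + 1×C: weight 38, value 178
- 1×A + 2×B + 1×C + 2×D: weight 40, value 148
Best: 180 pts.

180 pts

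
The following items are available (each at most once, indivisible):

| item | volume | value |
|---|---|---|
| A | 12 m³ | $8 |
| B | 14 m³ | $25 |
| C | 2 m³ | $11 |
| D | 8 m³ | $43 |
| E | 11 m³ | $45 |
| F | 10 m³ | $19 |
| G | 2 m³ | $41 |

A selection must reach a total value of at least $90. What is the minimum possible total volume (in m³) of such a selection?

12

Subsets with value ≥ 90, sorted by total volume:
- C+D+G: volume 12, value 95
- C+E+G: volume 15, value 97
Minimum volume: 12 m³.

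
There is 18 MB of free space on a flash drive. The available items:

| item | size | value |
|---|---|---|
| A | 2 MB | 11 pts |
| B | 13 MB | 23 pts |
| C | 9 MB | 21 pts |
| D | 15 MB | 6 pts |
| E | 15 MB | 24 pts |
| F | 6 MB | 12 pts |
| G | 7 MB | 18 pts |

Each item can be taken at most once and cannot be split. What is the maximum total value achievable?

Check high-value combinations within 18 MB:
- A+C+G: size 2+9+7=18, value 11+21+18=50
- A+C+F: size 2+9+6=17, value 11+21+12=44
- A+F+G: size 2+6+7=15, value 11+12+18=41
- C+G: size 9+7=16, value 21+18=39
Best: 50 pts.

50 pts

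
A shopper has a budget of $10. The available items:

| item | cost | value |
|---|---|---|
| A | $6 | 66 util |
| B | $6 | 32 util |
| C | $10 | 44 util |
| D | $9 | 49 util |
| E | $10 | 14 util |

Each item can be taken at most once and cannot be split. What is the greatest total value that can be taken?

Check high-value combinations within $10:
- A: cost 6, value 66
- D: cost 9, value 49
- C: cost 10, value 44
Best: 66 util.

66 util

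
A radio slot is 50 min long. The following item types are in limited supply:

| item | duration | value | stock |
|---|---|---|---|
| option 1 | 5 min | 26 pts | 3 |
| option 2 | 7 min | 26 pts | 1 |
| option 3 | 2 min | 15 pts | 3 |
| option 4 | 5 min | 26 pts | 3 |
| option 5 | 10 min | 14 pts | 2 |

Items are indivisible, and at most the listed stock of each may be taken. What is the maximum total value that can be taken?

227 pts

Best selections within duration 50 and stock limits:
- 3×option 1 + 1×option 2 + 3×option 3 + 3×option 4: duration 43, value 227
- 3×option 1 + 3×option 3 + 3×option 4 + 1×option 5: duration 46, value 215
- 2×option 1 + 1×option 2 + 3×option 3 + 3×option 4 + 1×option 5: duration 48, value 215
Best: 227 pts.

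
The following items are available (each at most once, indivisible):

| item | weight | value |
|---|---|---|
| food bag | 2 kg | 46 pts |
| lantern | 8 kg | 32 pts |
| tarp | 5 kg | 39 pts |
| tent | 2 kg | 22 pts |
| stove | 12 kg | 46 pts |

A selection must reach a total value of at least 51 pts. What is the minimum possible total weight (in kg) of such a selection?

4

Subsets with value ≥ 51, sorted by total weight:
- food bag+tent: weight 4, value 68
- food bag+tarp: weight 7, value 85
- tarp+tent: weight 7, value 61
- food bag+tarp+tent: weight 9, value 107
Minimum weight: 4 kg.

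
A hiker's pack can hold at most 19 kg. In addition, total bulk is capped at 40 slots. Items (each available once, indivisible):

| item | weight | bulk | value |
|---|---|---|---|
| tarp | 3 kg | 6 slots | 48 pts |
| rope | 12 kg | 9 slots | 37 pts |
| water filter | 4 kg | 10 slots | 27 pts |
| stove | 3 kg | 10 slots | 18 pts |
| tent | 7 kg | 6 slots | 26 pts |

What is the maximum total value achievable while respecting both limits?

Feasible sets respecting both limits:
- tarp+water filter+stove+tent: weight 17, bulk 32, value 119
- tarp+rope+water filter: weight 19, bulk 25, value 112
- tarp+rope+stove: weight 18, bulk 25, value 103
Best: 119 pts.

119 pts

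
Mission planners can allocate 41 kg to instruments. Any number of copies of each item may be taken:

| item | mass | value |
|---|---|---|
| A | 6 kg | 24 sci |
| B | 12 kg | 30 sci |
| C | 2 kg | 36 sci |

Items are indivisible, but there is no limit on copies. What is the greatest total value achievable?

Best value-per-unit is C at 36/2, and filling with it alone uses mass 20×2=40. No mix of the others beats 20×36 = 720.

720 sci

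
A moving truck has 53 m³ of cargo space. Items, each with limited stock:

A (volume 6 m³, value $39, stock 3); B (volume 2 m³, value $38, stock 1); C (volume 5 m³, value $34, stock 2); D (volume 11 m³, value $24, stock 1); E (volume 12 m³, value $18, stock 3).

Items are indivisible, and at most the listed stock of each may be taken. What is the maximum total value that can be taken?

$265

Best selections within volume 53 and stock limits:
- 3×A + 1×B + 2×C + 1×D + 1×E: volume 53, value 265
- 3×A + 1×B + 2×C + 1×D: volume 41, value 247
- 3×A + 1×B + 2×C + 1×E: volume 42, value 241
Best: $265.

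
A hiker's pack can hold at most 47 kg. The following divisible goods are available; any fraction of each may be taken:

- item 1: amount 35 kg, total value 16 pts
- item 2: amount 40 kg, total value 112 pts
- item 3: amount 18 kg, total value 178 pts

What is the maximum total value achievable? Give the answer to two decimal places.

Take in order of value per unit:
- item 3 (178/18 per unit): all 18 → value 178, running total 178.00
- item 2 (112/40 per unit): 29 of 40 → value 29×112/40 = 81.2000, running total 259.20
Total 259.20.

259.20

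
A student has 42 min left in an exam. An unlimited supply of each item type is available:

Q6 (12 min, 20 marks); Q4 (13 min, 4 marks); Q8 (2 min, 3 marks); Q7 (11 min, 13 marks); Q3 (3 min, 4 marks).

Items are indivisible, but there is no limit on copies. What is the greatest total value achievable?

Best value-per-unit is Q6 at 20/12; filling with it alone gives 3×20 = 60.
Optimal mix: 3×Q6 + 3×Q8 → time 42, value 69.

69 marks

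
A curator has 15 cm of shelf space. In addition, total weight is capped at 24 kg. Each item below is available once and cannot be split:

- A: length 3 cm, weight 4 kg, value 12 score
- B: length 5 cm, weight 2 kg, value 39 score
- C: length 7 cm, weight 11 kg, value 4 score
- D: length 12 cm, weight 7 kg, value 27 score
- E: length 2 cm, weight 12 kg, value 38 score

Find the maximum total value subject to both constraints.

89 score

Feasible sets respecting both limits:
- A+B+E: length 10, weight 18, value 89
- B+E: length 7, weight 14, value 77
- D+E: length 14, weight 19, value 65
- A+B+C: length 15, weight 17, value 55
Best: 89 score.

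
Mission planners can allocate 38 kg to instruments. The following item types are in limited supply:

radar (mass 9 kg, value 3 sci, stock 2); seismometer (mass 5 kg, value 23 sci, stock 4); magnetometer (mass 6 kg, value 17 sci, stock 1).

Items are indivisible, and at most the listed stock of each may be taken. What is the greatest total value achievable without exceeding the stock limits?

112 sci

Top feasible selections:
- 1×radar + 4×seismometer + 1×magnetometer: mass 35, value 112
- 4×seismometer + 1×magnetometer: mass 26, value 109
- 2×radar + 4×seismometer: mass 38, value 98
- 1×radar + 4×seismometer: mass 29, value 95
Best: 112 sci.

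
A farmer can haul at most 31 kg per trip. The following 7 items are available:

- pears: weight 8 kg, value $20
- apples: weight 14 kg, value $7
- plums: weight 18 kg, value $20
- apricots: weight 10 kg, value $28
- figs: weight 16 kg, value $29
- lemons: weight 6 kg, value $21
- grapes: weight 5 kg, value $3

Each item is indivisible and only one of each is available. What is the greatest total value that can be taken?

Check high-value combinations within 31 kg:
- pears+apricots+lemons+grapes: weight 8+10+6+5=29, value 20+28+21+3=72
- pears+figs+lemons: weight 8+16+6=30, value 20+29+21=70
- pears+apricots+lemons: weight 8+10+6=24, value 20+28+21=69
- apricots+figs+grapes: weight 10+16+5=31, value 28+29+3=60
- apricots+figs: weight 10+16=26, value 28+29=57
Best: $72.

$72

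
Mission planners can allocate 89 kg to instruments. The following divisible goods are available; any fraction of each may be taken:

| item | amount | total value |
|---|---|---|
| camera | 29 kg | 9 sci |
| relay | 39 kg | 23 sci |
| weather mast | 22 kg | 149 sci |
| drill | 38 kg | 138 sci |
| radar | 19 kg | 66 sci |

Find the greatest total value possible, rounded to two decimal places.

358.90

Take in order of value per unit:
- weather mast (149/22 per unit): all 22 → value 149, running total 149.00
- drill (138/38 per unit): all 38 → value 138, running total 287.00
- radar (66/19 per unit): all 19 → value 66, running total 353.00
- relay (23/39 per unit): 10 of 39 → value 10×23/39 = 5.8974, running total 358.90
Total 358.90.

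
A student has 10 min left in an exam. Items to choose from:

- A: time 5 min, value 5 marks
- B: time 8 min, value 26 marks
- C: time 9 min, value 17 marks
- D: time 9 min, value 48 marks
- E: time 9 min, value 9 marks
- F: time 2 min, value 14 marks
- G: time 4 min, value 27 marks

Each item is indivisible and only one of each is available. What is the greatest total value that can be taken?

Check high-value combinations within 10 min:
- D: time 9, value 48
- F+G: time 2+4=6, value 14+27=41
- B+F: time 8+2=10, value 26+14=40
- A+G: time 5+4=9, value 5+27=32
- G: time 4, value 27
Best: 48 marks.

48 marks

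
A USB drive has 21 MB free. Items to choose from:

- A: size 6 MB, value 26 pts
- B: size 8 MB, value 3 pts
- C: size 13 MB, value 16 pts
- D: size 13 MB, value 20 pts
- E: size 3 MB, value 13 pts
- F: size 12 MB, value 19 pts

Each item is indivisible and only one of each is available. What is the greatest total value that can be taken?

58 pts

Check high-value combinations within 21 MB:
- A+E+F: size 6+3+12=21, value 26+13+19=58
- A+D: size 6+13=19, value 26+20=46
- A+F: size 6+12=18, value 26+19=45
Best: 58 pts.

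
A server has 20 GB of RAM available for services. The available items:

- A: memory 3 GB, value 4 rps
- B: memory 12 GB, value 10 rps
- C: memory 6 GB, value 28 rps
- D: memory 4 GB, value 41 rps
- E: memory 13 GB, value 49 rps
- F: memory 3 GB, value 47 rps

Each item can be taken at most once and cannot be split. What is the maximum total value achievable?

Check high-value combinations within 20 GB:
- D+E+F: memory 4+13+3=20, value 41+49+47=137
- A+C+D+F: memory 3+6+4+3=16, value 4+28+41+47=120
- C+D+F: memory 6+4+3=13, value 28+41+47=116
- A+E+F: memory 3+13+3=19, value 4+49+47=100
Best: 137 rps.

137 rps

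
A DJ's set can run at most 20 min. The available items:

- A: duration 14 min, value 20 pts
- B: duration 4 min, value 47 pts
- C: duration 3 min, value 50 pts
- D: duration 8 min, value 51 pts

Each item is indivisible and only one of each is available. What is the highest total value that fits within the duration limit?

Check high-value combinations within 20 min:
- B+C+D: duration 4+3+8=15, value 47+50+51=148
- C+D: duration 3+8=11, value 50+51=101
- B+D: duration 4+8=12, value 47+51=98
Best: 148 pts.

148 pts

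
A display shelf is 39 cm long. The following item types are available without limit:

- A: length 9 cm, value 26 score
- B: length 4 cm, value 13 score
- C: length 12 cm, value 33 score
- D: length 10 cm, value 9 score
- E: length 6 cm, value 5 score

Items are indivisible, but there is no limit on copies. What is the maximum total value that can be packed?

Best value-per-unit is B at 13/4; filling with it alone gives 9×13 = 117.
Optimal mix: 3×A + 3×B → length 39, value 117.

117 score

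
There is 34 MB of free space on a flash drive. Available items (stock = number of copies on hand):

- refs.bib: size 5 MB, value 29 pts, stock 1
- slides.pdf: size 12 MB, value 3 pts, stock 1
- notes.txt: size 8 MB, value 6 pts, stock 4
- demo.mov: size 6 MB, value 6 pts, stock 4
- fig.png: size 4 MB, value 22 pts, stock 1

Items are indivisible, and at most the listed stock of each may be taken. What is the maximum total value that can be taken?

Top feasible selections:
- 1×refs.bib + 4×demo.mov + 1×fig.png: size 33, value 75
- 1×refs.bib + 3×demo.mov + 1×fig.png: size 27, value 69
- 1×refs.bib + 1×notes.txt + 2×demo.mov + 1×fig.png: size 29, value 69
Best: 75 pts.

75 pts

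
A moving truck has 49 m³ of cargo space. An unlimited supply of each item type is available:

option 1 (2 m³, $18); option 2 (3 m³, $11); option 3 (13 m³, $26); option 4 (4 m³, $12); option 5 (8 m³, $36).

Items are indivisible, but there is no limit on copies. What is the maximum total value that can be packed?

Best value-per-unit is option 1 at 18/2, and filling with it alone uses volume 24×2=48. No mix of the others beats 24×18 = 432.

$432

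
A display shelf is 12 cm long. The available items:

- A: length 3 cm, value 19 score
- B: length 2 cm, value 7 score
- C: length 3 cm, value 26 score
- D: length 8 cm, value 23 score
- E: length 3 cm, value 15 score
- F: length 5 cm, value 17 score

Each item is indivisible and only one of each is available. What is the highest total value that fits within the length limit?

67 score

This is a 0/1 knapsack; check combinations near the capacity.
- A+B+C+E: length 3+2+3+3=11, value 19+7+26+15=67
- A+C+F: length 3+3+5=11, value 19+26+17=62
- A+C+E: length 3+3+3=9, value 19+26+15=60
- C+E+F: length 3+3+5=11, value 26+15+17=58
Best: 67 score.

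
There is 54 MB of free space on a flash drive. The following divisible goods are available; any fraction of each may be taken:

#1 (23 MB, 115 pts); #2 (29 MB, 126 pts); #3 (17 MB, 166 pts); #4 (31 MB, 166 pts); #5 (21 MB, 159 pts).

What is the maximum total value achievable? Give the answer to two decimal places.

410.68

Take in order of value per unit:
- #3 (166/17 per unit): all 17 → value 166, running total 166.00
- #5 (159/21 per unit): all 21 → value 159, running total 325.00
- #4 (166/31 per unit): 16 of 31 → value 16×166/31 = 85.6774, running total 410.68
Total 410.68.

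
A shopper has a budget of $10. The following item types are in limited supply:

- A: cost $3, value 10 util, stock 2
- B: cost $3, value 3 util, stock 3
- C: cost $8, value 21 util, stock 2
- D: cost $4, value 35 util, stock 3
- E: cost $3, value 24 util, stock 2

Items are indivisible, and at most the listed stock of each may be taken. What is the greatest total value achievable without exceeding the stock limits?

83 util

Top feasible selections:
- 1×D + 2×E: cost 10, value 83
- 2×D: cost 8, value 70
Best: 83 util.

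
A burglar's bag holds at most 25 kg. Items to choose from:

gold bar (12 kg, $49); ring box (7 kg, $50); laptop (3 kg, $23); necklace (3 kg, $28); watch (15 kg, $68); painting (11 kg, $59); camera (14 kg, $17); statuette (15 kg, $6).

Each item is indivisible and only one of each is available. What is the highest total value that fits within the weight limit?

Check high-value combinations within 25 kg:
- ring box+laptop+necklace+painting: weight 7+3+3+11=24, value 50+23+28+59=160
- gold bar+ring box+laptop+necklace: weight 12+7+3+3=25, value 49+50+23+28=150
- ring box+necklace+watch: weight 7+3+15=25, value 50+28+68=146
Best: $160.

$160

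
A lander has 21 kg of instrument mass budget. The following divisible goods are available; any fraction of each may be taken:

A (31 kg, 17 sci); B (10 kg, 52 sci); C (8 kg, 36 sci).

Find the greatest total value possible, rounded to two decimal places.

89.65

Take in order of value per unit:
- B (52/10 per unit): all 10 → value 52, running total 52.00
- C (36/8 per unit): all 8 → value 36, running total 88.00
- A (17/31 per unit): 3 of 31 → value 3×17/31 = 1.6452, running total 89.65
Total 89.65.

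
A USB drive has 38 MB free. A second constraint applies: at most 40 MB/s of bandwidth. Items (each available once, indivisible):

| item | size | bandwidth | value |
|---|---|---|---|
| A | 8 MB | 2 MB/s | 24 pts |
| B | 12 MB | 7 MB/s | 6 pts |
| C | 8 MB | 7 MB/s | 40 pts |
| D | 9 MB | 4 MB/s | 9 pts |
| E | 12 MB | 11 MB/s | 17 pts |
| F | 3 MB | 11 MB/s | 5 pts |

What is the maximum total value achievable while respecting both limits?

Feasible sets respecting both limits:
- A+C+D+E: size 37, bandwidth 24, value 90
- A+C+E+F: size 31, bandwidth 31, value 86
- A+C+E: size 28, bandwidth 20, value 81
Best: 90 pts.

90 pts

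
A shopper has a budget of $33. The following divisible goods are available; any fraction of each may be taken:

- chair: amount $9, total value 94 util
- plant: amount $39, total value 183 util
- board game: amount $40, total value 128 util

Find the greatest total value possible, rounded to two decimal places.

206.62

Take in order of value per unit:
- chair (94/9 per unit): all 9 → value 94, running total 94.00
- plant (183/39 per unit): 24 of 39 → value 24×183/39 = 112.6154, running total 206.62
Total 206.62.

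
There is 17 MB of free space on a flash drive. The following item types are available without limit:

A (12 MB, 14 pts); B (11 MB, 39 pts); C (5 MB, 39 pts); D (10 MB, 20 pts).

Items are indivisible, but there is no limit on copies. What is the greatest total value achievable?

Best value-per-unit is C at 39/5, and filling with it alone uses size 3×5=15. No mix of the others beats 3×39 = 117.

117 pts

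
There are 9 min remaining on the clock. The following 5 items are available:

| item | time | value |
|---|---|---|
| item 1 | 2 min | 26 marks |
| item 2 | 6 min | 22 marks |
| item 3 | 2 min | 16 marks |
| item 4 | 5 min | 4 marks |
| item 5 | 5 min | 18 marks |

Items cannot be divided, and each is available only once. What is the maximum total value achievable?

60 marks

Check high-value combinations within 9 min:
- item 1+item 3+item 5: time 2+2+5=9, value 26+16+18=60
- item 1+item 2: time 2+6=8, value 26+22=48
- item 1+item 3+item 4: time 2+2+5=9, value 26+16+4=46
- item 1+item 5: time 2+5=7, value 26+18=44
- item 1+item 3: time 2+2=4, value 26+16=42
Best: 60 marks.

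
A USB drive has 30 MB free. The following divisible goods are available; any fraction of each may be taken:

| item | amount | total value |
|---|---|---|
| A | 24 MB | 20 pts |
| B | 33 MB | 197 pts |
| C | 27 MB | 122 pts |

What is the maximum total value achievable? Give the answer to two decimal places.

179.09

Take in order of value per unit:
- B (197/33 per unit): 30 of 33 → value 30×197/33 = 179.0909, running total 179.09
Total 179.09.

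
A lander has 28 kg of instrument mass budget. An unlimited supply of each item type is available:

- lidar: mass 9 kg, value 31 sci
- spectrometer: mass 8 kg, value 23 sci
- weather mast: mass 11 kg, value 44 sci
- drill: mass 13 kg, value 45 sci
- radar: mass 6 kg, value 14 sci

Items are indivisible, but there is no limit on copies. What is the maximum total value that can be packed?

102 sci

Best value-per-unit is weather mast at 44/11; filling with it alone gives 2×44 = 88.
Optimal mix: 2×weather mast + 1×radar → mass 28, value 102.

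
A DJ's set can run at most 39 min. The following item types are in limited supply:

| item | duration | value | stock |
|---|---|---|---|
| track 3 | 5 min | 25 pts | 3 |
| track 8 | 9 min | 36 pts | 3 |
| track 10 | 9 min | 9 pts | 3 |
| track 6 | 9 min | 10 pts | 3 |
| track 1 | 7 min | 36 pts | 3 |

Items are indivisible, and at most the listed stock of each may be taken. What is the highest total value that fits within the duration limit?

Top feasible selections:
- 3×track 3 + 3×track 1: duration 36, value 183
- 3×track 3 + 1×track 8 + 2×track 1: duration 38, value 183
- 2×track 8 + 3×track 1: duration 39, value 180
Best: 183 pts.

183 pts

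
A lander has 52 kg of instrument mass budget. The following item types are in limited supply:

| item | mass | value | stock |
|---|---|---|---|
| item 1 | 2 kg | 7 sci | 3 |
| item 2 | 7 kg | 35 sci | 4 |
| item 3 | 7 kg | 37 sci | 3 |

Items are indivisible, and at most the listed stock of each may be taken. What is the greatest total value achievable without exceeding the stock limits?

Best selections within mass 52 and stock limits:
- 1×item 1 + 4×item 2 + 3×item 3: mass 51, value 258
- 4×item 2 + 3×item 3: mass 49, value 251
- 3×item 1 + 3×item 2 + 3×item 3: mass 48, value 237
- 3×item 1 + 4×item 2 + 2×item 3: mass 48, value 235
Best: 258 sci.

258 sci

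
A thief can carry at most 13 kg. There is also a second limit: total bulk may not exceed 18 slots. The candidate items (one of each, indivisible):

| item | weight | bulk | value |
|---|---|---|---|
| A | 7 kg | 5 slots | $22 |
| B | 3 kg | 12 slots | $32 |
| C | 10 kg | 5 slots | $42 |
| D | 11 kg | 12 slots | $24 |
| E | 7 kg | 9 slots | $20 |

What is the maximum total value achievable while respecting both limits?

Feasible sets respecting both limits:
- B+C: weight 13, bulk 17, value 74
- A+B: weight 10, bulk 17, value 54
- C: weight 10, bulk 5, value 42
- B: weight 3, bulk 12, value 32
Best: $74.

$74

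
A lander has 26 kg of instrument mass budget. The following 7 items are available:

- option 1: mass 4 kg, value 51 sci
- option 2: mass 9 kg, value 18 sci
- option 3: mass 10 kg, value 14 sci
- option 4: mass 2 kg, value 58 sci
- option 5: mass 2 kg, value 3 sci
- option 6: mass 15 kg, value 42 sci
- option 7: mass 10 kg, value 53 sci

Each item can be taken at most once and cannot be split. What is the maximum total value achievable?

180 sci

Check high-value combinations within 26 kg:
- option 1+option 2+option 4+option 7: mass 4+9+2+10=25, value 51+18+58+53=180
- option 1+option 3+option 4+option 7: mass 4+10+2+10=26, value 51+14+58+53=176
- option 1+option 4+option 5+option 7: mass 4+2+2+10=18, value 51+58+3+53=165
Best: 180 sci.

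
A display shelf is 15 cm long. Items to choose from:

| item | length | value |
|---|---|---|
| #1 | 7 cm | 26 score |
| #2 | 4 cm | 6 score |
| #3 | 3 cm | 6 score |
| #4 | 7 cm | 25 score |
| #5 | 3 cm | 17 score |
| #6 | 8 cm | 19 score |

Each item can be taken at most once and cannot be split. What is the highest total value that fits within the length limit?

51 score

This is a 0/1 knapsack; check combinations near the capacity.
- #1+#4: length 7+7=14, value 26+25=51
- #1+#3+#5: length 7+3+3=13, value 26+6+17=49
- #1+#2+#5: length 7+4+3=14, value 26+6+17=49
Best: 51 score.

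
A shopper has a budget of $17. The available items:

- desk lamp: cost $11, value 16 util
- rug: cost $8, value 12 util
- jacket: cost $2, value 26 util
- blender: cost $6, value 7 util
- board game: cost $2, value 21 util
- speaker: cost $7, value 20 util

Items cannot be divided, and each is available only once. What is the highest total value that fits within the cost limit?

74 util

Check high-value combinations within $17:
- jacket+blender+board game+speaker: cost 2+6+2+7=17, value 26+7+21+20=74
- jacket+board game+speaker: cost 2+2+7=11, value 26+21+20=67
- desk lamp+jacket+board game: cost 11+2+2=15, value 16+26+21=63
Best: 74 util.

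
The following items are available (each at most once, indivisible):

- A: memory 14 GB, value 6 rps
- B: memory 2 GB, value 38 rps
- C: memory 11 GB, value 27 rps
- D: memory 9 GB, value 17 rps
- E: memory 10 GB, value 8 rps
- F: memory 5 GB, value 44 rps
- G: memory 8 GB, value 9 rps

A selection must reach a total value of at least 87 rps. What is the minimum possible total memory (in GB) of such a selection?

Subsets with value ≥ 87, sorted by total memory:
- B+F+G: memory 15, value 91
- B+D+F: memory 16, value 99
Minimum memory: 15 GB.

15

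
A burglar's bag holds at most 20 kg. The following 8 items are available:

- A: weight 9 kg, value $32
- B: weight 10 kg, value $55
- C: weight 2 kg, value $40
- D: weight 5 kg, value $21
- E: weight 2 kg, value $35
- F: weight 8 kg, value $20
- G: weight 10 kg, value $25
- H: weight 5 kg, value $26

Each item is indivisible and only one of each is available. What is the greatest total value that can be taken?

$156

Check high-value combinations within 20 kg:
- B+C+E+H: weight 10+2+2+5=19, value 55+40+35+26=156
- B+C+D+E: weight 10+2+5+2=19, value 55+40+21+35=151
- A+C+E+H: weight 9+2+2+5=18, value 32+40+35+26=133
- B+C+E: weight 10+2+2=14, value 55+40+35=130
Best: $156.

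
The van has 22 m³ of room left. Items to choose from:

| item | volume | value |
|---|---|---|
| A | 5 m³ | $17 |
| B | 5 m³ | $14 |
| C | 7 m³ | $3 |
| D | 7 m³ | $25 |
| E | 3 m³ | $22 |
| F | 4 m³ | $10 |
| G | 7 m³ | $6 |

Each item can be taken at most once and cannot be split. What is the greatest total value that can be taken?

$78

Check high-value combinations within 22 m³:
- A+B+D+E: volume 5+5+7+3=20, value 17+14+25+22=78
- A+D+E+F: volume 5+7+3+4=19, value 17+25+22+10=74
- B+D+E+F: volume 5+7+3+4=19, value 14+25+22+10=71
- A+D+E+G: volume 5+7+3+7=22, value 17+25+22+6=70
Best: $78.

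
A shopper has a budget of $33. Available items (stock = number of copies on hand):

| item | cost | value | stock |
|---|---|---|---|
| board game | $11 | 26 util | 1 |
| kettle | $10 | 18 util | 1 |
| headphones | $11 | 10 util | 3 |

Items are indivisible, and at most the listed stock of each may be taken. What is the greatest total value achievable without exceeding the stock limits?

54 util

Best selections within cost 33 and stock limits:
- 1×board game + 1×kettle + 1×headphones: cost 32, value 54
- 1×board game + 2×headphones: cost 33, value 46
Best: 54 util.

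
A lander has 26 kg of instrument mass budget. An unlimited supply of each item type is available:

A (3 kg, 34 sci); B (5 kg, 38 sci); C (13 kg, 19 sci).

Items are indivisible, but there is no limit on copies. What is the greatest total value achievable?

Best value-per-unit is A at 34/3; filling with it alone gives 8×34 = 272.
Optimal mix: 7×A + 1×B → mass 26, value 276.

276 sci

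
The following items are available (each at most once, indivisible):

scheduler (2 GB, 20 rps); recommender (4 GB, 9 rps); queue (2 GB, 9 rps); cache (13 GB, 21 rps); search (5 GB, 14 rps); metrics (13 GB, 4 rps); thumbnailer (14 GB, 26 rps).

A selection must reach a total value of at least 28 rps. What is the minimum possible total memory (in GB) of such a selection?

4

Subsets with value ≥ 28, sorted by total memory:
- scheduler+queue: memory 4, value 29
- scheduler+recommender: memory 6, value 29
- scheduler+search: memory 7, value 34
Minimum memory: 4 GB.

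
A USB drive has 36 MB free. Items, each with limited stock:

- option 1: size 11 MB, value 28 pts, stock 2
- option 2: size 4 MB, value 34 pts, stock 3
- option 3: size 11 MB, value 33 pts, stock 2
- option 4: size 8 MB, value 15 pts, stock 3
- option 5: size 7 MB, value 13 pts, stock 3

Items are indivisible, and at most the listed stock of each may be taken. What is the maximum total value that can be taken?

168 pts

Top feasible selections:
- 3×option 2 + 2×option 3: size 34, value 168
- 1×option 1 + 3×option 2 + 1×option 3: size 34, value 163
- 2×option 1 + 3×option 2: size 34, value 158
- 3×option 2 + 1×option 3 + 1×option 4: size 31, value 150
Best: 168 pts.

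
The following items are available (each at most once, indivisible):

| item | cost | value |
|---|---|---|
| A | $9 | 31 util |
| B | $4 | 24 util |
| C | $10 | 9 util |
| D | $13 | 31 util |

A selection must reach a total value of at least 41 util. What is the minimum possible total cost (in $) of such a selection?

Subsets with value ≥ 41, sorted by total cost:
- A+B: cost 13, value 55
- B+D: cost 17, value 55
- A+D: cost 22, value 62
Minimum cost: 13 $.

13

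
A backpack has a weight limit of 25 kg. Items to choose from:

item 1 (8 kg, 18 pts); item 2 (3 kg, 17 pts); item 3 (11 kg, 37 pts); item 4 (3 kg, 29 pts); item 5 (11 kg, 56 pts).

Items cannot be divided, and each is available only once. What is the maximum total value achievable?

122 pts

Check high-value combinations within 25 kg:
- item 3+item 4+item 5: weight 11+3+11=25, value 37+29+56=122
- item 1+item 2+item 4+item 5: weight 8+3+3+11=25, value 18+17+29+56=120
- item 2+item 3+item 5: weight 3+11+11=25, value 17+37+56=110
- item 1+item 4+item 5: weight 8+3+11=22, value 18+29+56=103
Best: 122 pts.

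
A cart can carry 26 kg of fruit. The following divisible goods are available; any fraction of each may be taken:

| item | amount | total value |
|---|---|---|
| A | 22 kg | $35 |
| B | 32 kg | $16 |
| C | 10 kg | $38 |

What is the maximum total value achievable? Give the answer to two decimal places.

63.45

Take in order of value per unit:
- C (38/10 per unit): all 10 → value 38, running total 38.00
- A (35/22 per unit): 16 of 22 → value 16×35/22 = 25.4545, running total 63.45
Total 63.45.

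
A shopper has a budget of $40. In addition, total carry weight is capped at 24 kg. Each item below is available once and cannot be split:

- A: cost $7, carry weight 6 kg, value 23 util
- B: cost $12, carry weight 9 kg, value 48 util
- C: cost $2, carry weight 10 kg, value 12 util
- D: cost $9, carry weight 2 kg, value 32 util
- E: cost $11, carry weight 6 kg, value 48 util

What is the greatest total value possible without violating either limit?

Feasible sets respecting both limits:
- A+B+D+E: cost 39, carry weight 23, value 151
- B+D+E: cost 32, carry weight 17, value 128
- A+B+E: cost 30, carry weight 21, value 119
- A+C+D+E: cost 29, carry weight 24, value 115
Best: 151 util.

151 util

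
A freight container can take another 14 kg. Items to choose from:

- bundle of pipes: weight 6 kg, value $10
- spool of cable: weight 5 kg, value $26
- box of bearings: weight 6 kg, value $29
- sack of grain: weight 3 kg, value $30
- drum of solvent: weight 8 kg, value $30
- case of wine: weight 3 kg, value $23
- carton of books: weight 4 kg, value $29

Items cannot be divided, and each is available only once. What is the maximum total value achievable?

$88

Check high-value combinations within 14 kg:
- box of bearings+sack of grain+carton of books: weight 6+3+4=13, value 29+30+29=88
- spool of cable+sack of grain+carton of books: weight 5+3+4=12, value 26+30+29=85
- spool of cable+box of bearings+sack of grain: weight 5+6+3=14, value 26+29+30=85
- sack of grain+drum of solvent+case of wine: weight 3+8+3=14, value 30+30+23=83
Best: $88.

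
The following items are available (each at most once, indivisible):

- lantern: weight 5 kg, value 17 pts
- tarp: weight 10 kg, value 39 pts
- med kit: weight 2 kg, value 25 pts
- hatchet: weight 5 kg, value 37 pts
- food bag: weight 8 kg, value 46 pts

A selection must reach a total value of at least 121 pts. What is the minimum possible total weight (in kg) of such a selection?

20

Subsets with value ≥ 121, sorted by total weight:
- lantern+med kit+hatchet+food bag: weight 20, value 125
- tarp+hatchet+food bag: weight 23, value 122
Minimum weight: 20 kg.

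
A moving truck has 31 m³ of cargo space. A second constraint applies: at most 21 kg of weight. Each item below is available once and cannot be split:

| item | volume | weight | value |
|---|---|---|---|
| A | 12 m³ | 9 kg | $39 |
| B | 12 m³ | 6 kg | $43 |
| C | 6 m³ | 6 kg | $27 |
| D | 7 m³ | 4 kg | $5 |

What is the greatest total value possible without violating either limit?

Feasible sets respecting both limits:
- A+B+C: volume 30, weight 21, value 109
- A+B+D: volume 31, weight 19, value 87
- A+B: volume 24, weight 15, value 82
- B+C+D: volume 25, weight 16, value 75
Best: $109.

$109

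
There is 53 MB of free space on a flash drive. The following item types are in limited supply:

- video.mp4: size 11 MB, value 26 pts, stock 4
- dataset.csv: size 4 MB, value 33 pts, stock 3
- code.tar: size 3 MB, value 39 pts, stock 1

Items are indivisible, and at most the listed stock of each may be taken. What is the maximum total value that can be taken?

216 pts

Top feasible selections:
- 3×video.mp4 + 3×dataset.csv + 1×code.tar: size 48, value 216
- 2×video.mp4 + 3×dataset.csv + 1×code.tar: size 37, value 190
Best: 216 pts.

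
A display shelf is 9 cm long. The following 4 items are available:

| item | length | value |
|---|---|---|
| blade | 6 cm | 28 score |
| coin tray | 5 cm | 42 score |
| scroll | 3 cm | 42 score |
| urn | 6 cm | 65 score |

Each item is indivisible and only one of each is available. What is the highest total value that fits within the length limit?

This is a 0/1 knapsack; check combinations near the capacity.
- scroll+urn: length 3+6=9, value 42+65=107
- coin tray+scroll: length 5+3=8, value 42+42=84
- blade+scroll: length 6+3=9, value 28+42=70
Best: 107 score.

107 score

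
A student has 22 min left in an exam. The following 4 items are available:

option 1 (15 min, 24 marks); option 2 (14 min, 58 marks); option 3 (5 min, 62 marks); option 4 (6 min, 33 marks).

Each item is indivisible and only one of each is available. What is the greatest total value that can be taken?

This is a 0/1 knapsack; check combinations near the capacity.
- option 2+option 3: time 14+5=19, value 58+62=120
- option 3+option 4: time 5+6=11, value 62+33=95
- option 2+option 4: time 14+6=20, value 58+33=91
- option 1+option 3: time 15+5=20, value 24+62=86
- option 3: time 5, value 62
Best: 120 marks.

120 marks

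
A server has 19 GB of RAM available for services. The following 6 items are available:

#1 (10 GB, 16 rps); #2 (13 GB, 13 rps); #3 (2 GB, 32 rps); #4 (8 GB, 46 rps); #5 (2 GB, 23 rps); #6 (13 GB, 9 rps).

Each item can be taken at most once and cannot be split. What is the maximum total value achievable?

101 rps

Check high-value combinations within 19 GB:
- #3+#4+#5: memory 2+8+2=12, value 32+46+23=101
- #3+#4: memory 2+8=10, value 32+46=78
- #1+#3+#5: memory 10+2+2=14, value 16+32+23=71
Best: 101 rps.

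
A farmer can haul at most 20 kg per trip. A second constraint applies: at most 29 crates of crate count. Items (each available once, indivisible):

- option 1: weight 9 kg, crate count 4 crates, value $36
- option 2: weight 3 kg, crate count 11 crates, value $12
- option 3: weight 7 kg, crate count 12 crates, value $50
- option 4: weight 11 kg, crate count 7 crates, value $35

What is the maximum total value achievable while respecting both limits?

Feasible sets respecting both limits:
- option 1+option 2+option 3: weight 19, crate count 27, value 98
- option 1+option 3: weight 16, crate count 16, value 86
- option 3+option 4: weight 18, crate count 19, value 85
- option 1+option 4: weight 20, crate count 11, value 71
Best: $98.

$98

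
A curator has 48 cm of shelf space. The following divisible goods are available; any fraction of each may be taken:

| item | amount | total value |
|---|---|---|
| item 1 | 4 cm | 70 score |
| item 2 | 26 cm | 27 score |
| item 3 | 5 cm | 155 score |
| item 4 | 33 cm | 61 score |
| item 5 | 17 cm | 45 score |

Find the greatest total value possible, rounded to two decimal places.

310.67

Take in order of value per unit:
- item 3 (155/5 per unit): all 5 → value 155, running total 155.00
- item 1 (70/4 per unit): all 4 → value 70, running total 225.00
- item 5 (45/17 per unit): all 17 → value 45, running total 270.00
- item 4 (61/33 per unit): 22 of 33 → value 22×61/33 = 40.6667, running total 310.67
Total 310.67.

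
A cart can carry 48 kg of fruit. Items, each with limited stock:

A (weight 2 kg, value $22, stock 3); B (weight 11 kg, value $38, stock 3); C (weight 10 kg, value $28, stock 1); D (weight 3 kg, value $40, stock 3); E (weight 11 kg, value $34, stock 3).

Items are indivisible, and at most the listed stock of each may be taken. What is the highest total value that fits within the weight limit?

Top feasible selections:
- 3×A + 3×B + 3×D: weight 48, value 300
- 3×A + 2×B + 3×D + 1×E: weight 48, value 296
Best: $300.

$300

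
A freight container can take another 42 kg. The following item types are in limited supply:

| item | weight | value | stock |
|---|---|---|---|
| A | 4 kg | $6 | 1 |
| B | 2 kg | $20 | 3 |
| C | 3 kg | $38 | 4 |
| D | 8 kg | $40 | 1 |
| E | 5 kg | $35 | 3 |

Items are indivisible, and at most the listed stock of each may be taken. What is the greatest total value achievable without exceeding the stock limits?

Best selections within weight 42 and stock limits:
- 3×B + 4×C + 1×D + 3×E: weight 41, value 357
- 2×B + 4×C + 1×D + 3×E: weight 39, value 337
Best: $357.

$357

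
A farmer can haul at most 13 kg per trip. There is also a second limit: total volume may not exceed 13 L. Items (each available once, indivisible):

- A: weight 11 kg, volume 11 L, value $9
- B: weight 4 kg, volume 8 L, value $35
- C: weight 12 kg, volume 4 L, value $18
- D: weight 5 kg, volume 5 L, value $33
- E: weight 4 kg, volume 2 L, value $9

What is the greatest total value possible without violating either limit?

Feasible sets respecting both limits:
- B+D: weight 9, volume 13, value 68
- B+E: weight 8, volume 10, value 44
- D+E: weight 9, volume 7, value 42
- B: weight 4, volume 8, value 35
Best: $68.

$68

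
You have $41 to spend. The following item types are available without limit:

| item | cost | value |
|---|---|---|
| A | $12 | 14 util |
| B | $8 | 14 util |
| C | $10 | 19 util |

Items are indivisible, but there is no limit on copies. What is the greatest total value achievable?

Best value-per-unit is C at 19/10, and filling with it alone uses cost 4×10=40. No mix of the others beats 4×19 = 76.

76 util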